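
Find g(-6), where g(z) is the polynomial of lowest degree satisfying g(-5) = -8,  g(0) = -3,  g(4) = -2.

-19/2

Using Newton's divided-difference form:
g[-5,0] = (-3 - (-8)) / (0 - (-5)) = 1
g[0,4] = (-2 - (-3)) / (4 - 0) = 1/4
g[-5,0,4] = (1/4 - 1) / (4 - (-5)) = -1/12
g(-6) = -8 + 1·(-1) + (-1/12)·(-1)·(-6) = -19/2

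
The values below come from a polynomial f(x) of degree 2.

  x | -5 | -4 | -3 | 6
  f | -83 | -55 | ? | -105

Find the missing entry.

-33

The 3 known values determine f uniquely (degree ≤ 2).
L_0(-3) = (1)·(-9)/[(-1)·(-11)] = -9/11
L_1(-3) = (2)·(-9)/[(1)·(-10)] = 9/5
L_2(-3) = (2)·(1)/[(11)·(10)] = 1/55
Sum: (-83)·(-9/11) + (-55)·(9/5) + (-105)·(1/55) = -33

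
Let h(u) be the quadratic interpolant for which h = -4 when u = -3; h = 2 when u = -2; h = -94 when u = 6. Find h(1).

Using Newton's divided-difference form:
h[-3,-2] = (2 - (-4)) / (-2 - (-3)) = 6
h[-2,6] = (-94 - 2) / (6 - (-2)) = -12
h[-3,-2,6] = (-12 - 6) / (6 - (-3)) = -2
h(1) = -4 + 6·(4) + (-2)·(4)·(3) = -4

-4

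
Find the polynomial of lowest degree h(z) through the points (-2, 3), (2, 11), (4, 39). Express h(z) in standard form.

h(z) = 2z^2 + 2z - 1

Build the Lagrange basis polynomials:
L_0(z) = (z - 2)(z - 4) / [24] = (1/24)z^2 - (1/4)z + 1/3
L_1(z) = (z + 2)(z - 4) / [-8] = -(1/8)z^2 + (1/4)z + 1
L_2(z) = (z + 2)(z - 2) / [12] = (1/12)z^2 - 1/3
h(z) = 3·L_0 + 11·L_1 + 39·L_2
  3·L_0(z) = (1/8)z^2 - (3/4)z + 1
  11·L_1(z) = -(11/8)z^2 + (11/4)z + 11
  39·L_2(z) = (13/4)z^2 - 13
Adding term by term: 2z^2 + 2z - 1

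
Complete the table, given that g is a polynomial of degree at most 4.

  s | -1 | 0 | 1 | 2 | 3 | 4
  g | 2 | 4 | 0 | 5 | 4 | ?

-48

The 5 known values determine g uniquely (degree ≤ 4).
L_0(4) = (4)·(3)·(2)·(1)/[(-1)·(-2)·(-3)·(-4)] = 1
L_1(4) = (5)·(3)·(2)·(1)/[(1)·(-1)·(-2)·(-3)] = -5
L_2(4) = (5)·(4)·(2)·(1)/[(2)·(1)·(-1)·(-2)] = 10
L_3(4) = (5)·(4)·(3)·(1)/[(3)·(2)·(1)·(-1)] = -10
L_4(4) = (5)·(4)·(3)·(2)/[(4)·(3)·(2)·(1)] = 5
Sum: 2·(1) + 4·(-5) + 0 + 5·(-10) + 4·(5) = -48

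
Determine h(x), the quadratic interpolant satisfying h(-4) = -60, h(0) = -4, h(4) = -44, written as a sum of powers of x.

Build the Lagrange basis polynomials:
L_0(x) = x(x - 4) / [32] = (1/32)x^2 - (1/8)x
L_1(x) = (x + 4)(x - 4) / [-16] = -(1/16)x^2 + 1
L_2(x) = (x + 4)x / [32] = (1/32)x^2 + (1/8)x
h(x) = (-60)·L_0 + (-4)·L_1 + (-44)·L_2
  (-60)·L_0(x) = -(15/8)x^2 + (15/2)x
  (-4)·L_1(x) = (1/4)x^2 - 4
  (-44)·L_2(x) = -(11/8)x^2 - (11/2)x
Adding term by term: -3x^2 + 2x - 4

h(x) = -3x^2 + 2x - 4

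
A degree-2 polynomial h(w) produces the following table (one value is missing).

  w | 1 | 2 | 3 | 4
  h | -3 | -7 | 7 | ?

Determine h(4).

The 3 known values determine h uniquely (degree ≤ 2).
L_0(4) = (2)·(1)/[(-1)·(-2)] = 1
L_1(4) = (3)·(1)/[(1)·(-1)] = -3
L_2(4) = (3)·(2)/[(2)·(1)] = 3
Sum: (-3)·(1) + (-7)·(-3) + 7·(3) = 39

39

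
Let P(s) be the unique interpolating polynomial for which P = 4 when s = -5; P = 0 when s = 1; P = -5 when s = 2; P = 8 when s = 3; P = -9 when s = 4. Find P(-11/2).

-962975/4032

Using Newton's divided-difference form:
P[-5,1] = (0 - 4) / (1 - (-5)) = -2/3
P[1,2] = (-5 - 0) / (2 - 1) = -5
P[2,3] = (8 - (-5)) / (3 - 2) = 13
P[3,4] = (-9 - 8) / (4 - 3) = -17
P[-5,1,2] = (-5 - (-2/3)) / (2 - (-5)) = -13/21
P[1,2,3] = (13 - (-5)) / (3 - 1) = 9
P[2,3,4] = (-17 - 13) / (4 - 2) = -15
P[-5,1,2,3] = (9 - (-13/21)) / (3 - (-5)) = 101/84
P[1,2,3,4] = (-15 - 9) / (4 - 1) = -8
P[-5,1,2,3,4] = (-8 - 101/84) / (4 - (-5)) = -773/756
P(-11/2) = 4 + (-2/3)·(-1/2) + (-13/21)·(-1/2)·(-13/2) + (101/84)·(-1/2)·(-13/2)·(-15/2) + (-773/756)·(-1/2)·(-13/2)·(-15/2)·(-17/2) = -962975/4032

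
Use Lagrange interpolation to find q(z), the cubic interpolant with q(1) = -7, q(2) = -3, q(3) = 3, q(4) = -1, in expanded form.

L_0(z) = (z - 2)(z - 3)(z - 4) / [-6] = -(1/6)z^3 + (3/2)z^2 - (13/3)z + 4
L_1(z) = (z - 1)(z - 3)(z - 4) / [2] = (1/2)z^3 - 4z^2 + (19/2)z - 6
L_2(z) = (z - 1)(z - 2)(z - 4) / [-2] = -(1/2)z^3 + (7/2)z^2 - 7z + 4
L_3(z) = (z - 1)(z - 2)(z - 3) / [6] = (1/6)z^3 - z^2 + (11/6)z - 1
q(z) = (-7)·L_0 + (-3)·L_1 + 3·L_2 + (-1)·L_3
  (-7)·L_0(z) = (7/6)z^3 - (21/2)z^2 + (91/3)z - 28
  (-3)·L_1(z) = -(3/2)z^3 + 12z^2 - (57/2)z + 18
  3·L_2(z) = -(3/2)z^3 + (21/2)z^2 - 21z + 12
  (-1)·L_3(z) = -(1/6)z^3 + z^2 - (11/6)z + 1
Adding term by term: -2z^3 + 13z^2 - 21z + 3

q(z) = -2z^3 + 13z^2 - 21z + 3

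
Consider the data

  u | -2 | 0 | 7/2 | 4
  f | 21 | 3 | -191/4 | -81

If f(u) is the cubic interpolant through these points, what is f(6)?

Evaluate each Lagrange basis at u = 6:
L_0(6) = (6)·(5/2)·(2)/[(-2)·(-11/2)·(-6)] = -5/11
L_1(6) = (8)·(5/2)·(2)/[(2)·(-7/2)·(-4)] = 10/7
L_2(6) = (8)·(6)·(2)/[(11/2)·(7/2)·(-1/2)] = -768/77
L_3(6) = (8)·(6)·(5/2)/[(6)·(4)·(1/2)] = 10
Sum: 21·(-5/11) + 3·(10/7) + (-191/4)·(-768/77) + (-81)·(10) = -339

-339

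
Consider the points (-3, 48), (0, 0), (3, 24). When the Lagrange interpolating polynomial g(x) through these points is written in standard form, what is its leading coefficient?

4

The leading coefficient equals the top divided difference g[-3,0,3].
g[-3,0] = (0 - 48) / (0 - (-3)) = -16
g[0,3] = (24 - 0) / (3 - 0) = 8
g[-3,0,3] = (8 - (-16)) / (3 - (-3)) = 4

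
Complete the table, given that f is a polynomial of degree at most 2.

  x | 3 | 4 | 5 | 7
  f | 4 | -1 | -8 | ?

-28

The 3 known values determine f uniquely (degree ≤ 2).
L_0(7) = (3)·(2)/[(-1)·(-2)] = 3
L_1(7) = (4)·(2)/[(1)·(-1)] = -8
L_2(7) = (4)·(3)/[(2)·(1)] = 6
Sum: 4·(3) + (-1)·(-8) + (-8)·(6) = -28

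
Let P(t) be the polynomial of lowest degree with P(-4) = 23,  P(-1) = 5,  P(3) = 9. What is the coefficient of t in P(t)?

-1

L_0(t) = (t + 1)(t - 3) / [21] = (1/21)t^2 - (2/21)t - 1/7
L_1(t) = (t + 4)(t - 3) / [-12] = -(1/12)t^2 - (1/12)t + 1
L_2(t) = (t + 4)(t + 1) / [28] = (1/28)t^2 + (5/28)t + 1/7
P(t) = 23·L_0 + 5·L_1 + 9·L_2
Only the coefficient of t is needed; take it from each L_i and combine:
23·(-2/21) + 5·(-1/12) + 9·(5/28) = -1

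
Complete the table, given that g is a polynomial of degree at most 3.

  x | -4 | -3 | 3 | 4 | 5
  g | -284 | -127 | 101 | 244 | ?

481

The 4 known values determine g uniquely (degree ≤ 3).
Evaluate each Lagrange basis at x = 5:
L_0(5) = (8)·(2)·(1)/[(-1)·(-7)·(-8)] = -2/7
L_1(5) = (9)·(2)·(1)/[(1)·(-6)·(-7)] = 3/7
L_2(5) = (9)·(8)·(1)/[(7)·(6)·(-1)] = -12/7
L_3(5) = (9)·(8)·(2)/[(8)·(7)·(1)] = 18/7
Sum: (-284)·(-2/7) + (-127)·(3/7) + 101·(-12/7) + 244·(18/7) = 481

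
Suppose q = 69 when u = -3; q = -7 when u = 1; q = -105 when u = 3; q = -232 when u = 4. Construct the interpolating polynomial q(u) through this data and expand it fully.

q(u) = -3u^3 - 2u^2 - 2u

Newton's divided differences:
q[-3,1] = (-7 - 69) / (1 - (-3)) = -19
q[1,3] = (-105 - (-7)) / (3 - 1) = -49
q[3,4] = (-232 - (-105)) / (4 - 3) = -127
q[-3,1,3] = (-49 - (-19)) / (3 - (-3)) = -5
q[1,3,4] = (-127 - (-49)) / (4 - 1) = -26
q[-3,1,3,4] = (-26 - (-5)) / (4 - (-3)) = -3
q(u) = 69 + (-19)·(u + 3) + (-5)·(u + 3)(u - 1) + (-3)·(u + 3)(u - 1)(u - 3)
Expanding: q(u) = -3u^3 - 2u^2 - 2u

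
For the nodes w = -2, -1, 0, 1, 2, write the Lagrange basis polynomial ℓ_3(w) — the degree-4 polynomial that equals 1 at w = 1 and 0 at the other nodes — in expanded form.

ℓ_3(w) = -(1/6)w^4 - (1/6)w^3 + (2/3)w^2 + (2/3)w

ℓ_3(w) = (w + 2)(w + 1)w(w - 2) / [(3)·(2)·(1)·(-1)]
       = (w^4 + w^3 - 4w^2 - 4w) / (-6)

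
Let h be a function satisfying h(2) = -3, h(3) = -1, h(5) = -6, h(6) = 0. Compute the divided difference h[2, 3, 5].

-3/2

h[2,3] = (-1 - (-3)) / (3 - 2) = 2
h[3,5] = (-6 - (-1)) / (5 - 3) = -5/2
h[2,3,5] = (-5/2 - 2) / (5 - 2) = -3/2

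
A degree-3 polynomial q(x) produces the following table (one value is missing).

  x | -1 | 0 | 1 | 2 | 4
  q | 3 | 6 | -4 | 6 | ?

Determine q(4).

The 4 known values determine q uniquely (degree ≤ 3).
L_0(4) = (4)·(3)·(2)/[(-1)·(-2)·(-3)] = -4
L_1(4) = (5)·(3)·(2)/[(1)·(-1)·(-2)] = 15
L_2(4) = (5)·(4)·(2)/[(2)·(1)·(-1)] = -20
L_3(4) = (5)·(4)·(3)/[(3)·(2)·(1)] = 10
Sum: 3·(-4) + 6·(15) + (-4)·(-20) + 6·(10) = 218

218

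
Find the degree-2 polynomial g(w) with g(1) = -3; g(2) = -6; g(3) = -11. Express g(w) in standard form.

g(w) = -w^2 - 2

Newton's divided differences:
g[1,2] = (-6 - (-3)) / (2 - 1) = -3
g[2,3] = (-11 - (-6)) / (3 - 2) = -5
g[1,2,3] = (-5 - (-3)) / (3 - 1) = -1
g(w) = -3 + (-3)·(w - 1) + (-1)·(w - 1)(w - 2)
Expanding: g(w) = -w^2 - 2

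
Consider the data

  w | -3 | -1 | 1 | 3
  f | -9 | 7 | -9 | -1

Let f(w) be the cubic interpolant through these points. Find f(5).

87

Evaluate each Lagrange basis at w = 5:
L_0(5) = (6)·(4)·(2)/[(-2)·(-4)·(-6)] = -1
L_1(5) = (8)·(4)·(2)/[(2)·(-2)·(-4)] = 4
L_2(5) = (8)·(6)·(2)/[(4)·(2)·(-2)] = -6
L_3(5) = (8)·(6)·(4)/[(6)·(4)·(2)] = 4
Sum: (-9)·(-1) + 7·(4) + (-9)·(-6) + (-1)·(4) = 87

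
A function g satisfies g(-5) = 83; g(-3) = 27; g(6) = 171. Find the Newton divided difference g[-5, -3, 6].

4

g[-5,-3] = (27 - 83) / (-3 - (-5)) = -28
g[-3,6] = (171 - 27) / (6 - (-3)) = 16
g[-5,-3,6] = (16 - (-28)) / (6 - (-5)) = 4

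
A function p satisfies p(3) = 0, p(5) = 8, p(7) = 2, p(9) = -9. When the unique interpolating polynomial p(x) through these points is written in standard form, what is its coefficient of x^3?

3/16

Build the Lagrange basis polynomials:
L_0(x) = (x - 5)(x - 7)(x - 9) / [-48] = -(1/48)x^3 + (7/16)x^2 - (143/48)x + 105/16
L_1(x) = (x - 3)(x - 7)(x - 9) / [16] = (1/16)x^3 - (19/16)x^2 + (111/16)x - 189/16
L_2(x) = (x - 3)(x - 5)(x - 9) / [-16] = -(1/16)x^3 + (17/16)x^2 - (87/16)x + 135/16
L_3(x) = (x - 3)(x - 5)(x - 7) / [48] = (1/48)x^3 - (5/16)x^2 + (71/48)x - 35/16
p(x) = 0·L_0 + 8·L_1 + 2·L_2 + (-9)·L_3
Only the coefficient of x^3 is needed; take it from each L_i and combine:
0·(-1/48) + 8·(1/16) + 2·(-1/16) + (-9)·(1/48) = 3/16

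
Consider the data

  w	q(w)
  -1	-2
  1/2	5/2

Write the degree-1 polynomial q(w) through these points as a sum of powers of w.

q(w) = 3w + 1

L_0(w) = (w - 1/2) / [-3/2] = -(2/3)w + 1/3
L_1(w) = (w + 1) / [3/2] = (2/3)w + 2/3
q(w) = (-2)·L_0 + (5/2)·L_1
  (-2)·L_0(w) = (4/3)w - 2/3
  (5/2)·L_1(w) = (5/3)w + 5/3
Adding term by term: 3w + 1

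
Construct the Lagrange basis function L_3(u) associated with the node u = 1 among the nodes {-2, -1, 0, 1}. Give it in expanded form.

L_3(u) = (1/6)u^3 + (1/2)u^2 + (1/3)u

L_3(u) = (u + 2)(u + 1)u / [(3)·(2)·(1)]
       = (u^3 + 3u^2 + 2u) / (6)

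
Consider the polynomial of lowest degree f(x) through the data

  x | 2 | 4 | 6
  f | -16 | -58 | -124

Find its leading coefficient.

-3

Build the Lagrange basis polynomials:
L_0(x) = (x - 4)(x - 6) / [8] = (1/8)x^2 - (5/4)x + 3
L_1(x) = (x - 2)(x - 6) / [-4] = -(1/4)x^2 + 2x - 3
L_2(x) = (x - 2)(x - 4) / [8] = (1/8)x^2 - (3/4)x + 1
f(x) = (-16)·L_0 + (-58)·L_1 + (-124)·L_2
Only the coefficient of x^2 is needed; take it from each L_i and combine:
(-16)·(1/8) + (-58)·(-1/4) + (-124)·(1/8) = -3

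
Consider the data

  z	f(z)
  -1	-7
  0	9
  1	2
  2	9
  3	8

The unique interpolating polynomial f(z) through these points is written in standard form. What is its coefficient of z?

L_0(z) = z(z - 1)(z - 2)(z - 3) / [24] = (1/24)z^4 - (1/4)z^3 + (11/24)z^2 - (1/4)z
L_1(z) = (z + 1)(z - 1)(z - 2)(z - 3) / [-6] = -(1/6)z^4 + (5/6)z^3 - (5/6)z^2 - (5/6)z + 1
L_2(z) = (z + 1)z(z - 2)(z - 3) / [4] = (1/4)z^4 - z^3 + (1/4)z^2 + (3/2)z
L_3(z) = (z + 1)z(z - 1)(z - 3) / [-6] = -(1/6)z^4 + (1/2)z^3 + (1/6)z^2 - (1/2)z
L_4(z) = (z + 1)z(z - 1)(z - 2) / [24] = (1/24)z^4 - (1/12)z^3 - (1/24)z^2 + (1/12)z
f(z) = (-7)·L_0 + 9·L_1 + 2·L_2 + 9·L_3 + 8·L_4
Only the coefficient of z is needed; take it from each L_i and combine:
(-7)·(-1/4) + 9·(-5/6) + 2·(3/2) + 9·(-1/2) + 8·(1/12) = -79/12

-79/12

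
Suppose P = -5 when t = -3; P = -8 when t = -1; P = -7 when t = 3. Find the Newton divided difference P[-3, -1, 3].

7/24

P[-3,-1] = (-8 - (-5)) / (-1 - (-3)) = -3/2
P[-1,3] = (-7 - (-8)) / (3 - (-1)) = 1/4
P[-3,-1,3] = (1/4 - (-3/2)) / (3 - (-3)) = 7/24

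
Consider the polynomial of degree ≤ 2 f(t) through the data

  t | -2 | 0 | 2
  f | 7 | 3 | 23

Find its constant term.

3

Build the Lagrange basis polynomials:
L_0(t) = t(t - 2) / [8] = (1/8)t^2 - (1/4)t
L_1(t) = (t + 2)(t - 2) / [-4] = -(1/4)t^2 + 1
L_2(t) = (t + 2)t / [8] = (1/8)t^2 + (1/4)t
f(t) = 7·L_0 + 3·L_1 + 23·L_2
Only the constant term is needed; take it from each L_i and combine:
7·(0) + 3·(1) + 23·(0) = 3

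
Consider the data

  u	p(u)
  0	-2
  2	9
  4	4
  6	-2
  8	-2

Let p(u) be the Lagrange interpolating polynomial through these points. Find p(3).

59/8

Evaluate each Lagrange basis at u = 3:
L_0(3) = (1)·(-1)·(-3)·(-5)/[(-2)·(-4)·(-6)·(-8)] = -5/128
L_1(3) = (3)·(-1)·(-3)·(-5)/[(2)·(-2)·(-4)·(-6)] = 15/32
L_2(3) = (3)·(1)·(-3)·(-5)/[(4)·(2)·(-2)·(-4)] = 45/64
L_3(3) = (3)·(1)·(-1)·(-5)/[(6)·(4)·(2)·(-2)] = -5/32
L_4(3) = (3)·(1)·(-1)·(-3)/[(8)·(6)·(4)·(2)] = 3/128
Sum: (-2)·(-5/128) + 9·(15/32) + 4·(45/64) + (-2)·(-5/32) + (-2)·(3/128) = 59/8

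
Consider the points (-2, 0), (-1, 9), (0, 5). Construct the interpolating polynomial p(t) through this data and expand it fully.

p(t) = -(13/2)t^2 - (21/2)t + 5

Build the Lagrange basis polynomials:
L_0(t) = (t + 1)t / [2] = (1/2)t^2 + (1/2)t
L_1(t) = (t + 2)t / [-1] = -t^2 - 2t
L_2(t) = (t + 2)(t + 1) / [2] = (1/2)t^2 + (3/2)t + 1
p(t) = 0·L_0 + 9·L_1 + 5·L_2
  0·L_0(t) = 0
  9·L_1(t) = -9t^2 - 18t
  5·L_2(t) = (5/2)t^2 + (15/2)t + 5
Adding term by term: -(13/2)t^2 - (21/2)t + 5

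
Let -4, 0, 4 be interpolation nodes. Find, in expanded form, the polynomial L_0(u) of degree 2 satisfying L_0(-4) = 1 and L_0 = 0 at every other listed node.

L_0(u) = u(u - 4) / [(-4)·(-8)]
       = (u^2 - 4u) / (32)

L_0(u) = (1/32)u^2 - (1/8)u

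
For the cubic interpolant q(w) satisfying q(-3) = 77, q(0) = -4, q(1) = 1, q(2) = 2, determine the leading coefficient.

-2

The leading coefficient equals the top divided difference q[-3,0,1,2].
q[-3,0] = (-4 - 77) / (0 - (-3)) = -27
q[0,1] = (1 - (-4)) / (1 - 0) = 5
q[1,2] = (2 - 1) / (2 - 1) = 1
q[-3,0,1] = (5 - (-27)) / (1 - (-3)) = 8
q[0,1,2] = (1 - 5) / (2 - 0) = -2
q[-3,0,1,2] = (-2 - 8) / (2 - (-3)) = -2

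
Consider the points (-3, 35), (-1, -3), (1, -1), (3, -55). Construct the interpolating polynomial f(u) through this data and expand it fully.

Build the Lagrange basis polynomials:
L_0(u) = (u + 1)(u - 1)(u - 3) / [-48] = -(1/48)u^3 + (1/16)u^2 + (1/48)u - 1/16
L_1(u) = (u + 3)(u - 1)(u - 3) / [16] = (1/16)u^3 - (1/16)u^2 - (9/16)u + 9/16
L_2(u) = (u + 3)(u + 1)(u - 3) / [-16] = -(1/16)u^3 - (1/16)u^2 + (9/16)u + 9/16
L_3(u) = (u + 3)(u + 1)(u - 1) / [48] = (1/48)u^3 + (1/16)u^2 - (1/48)u - 1/16
f(u) = 35·L_0 + (-3)·L_1 + (-1)·L_2 + (-55)·L_3
  35·L_0(u) = -(35/48)u^3 + (35/16)u^2 + (35/48)u - 35/16
  (-3)·L_1(u) = -(3/16)u^3 + (3/16)u^2 + (27/16)u - 27/16
  (-1)·L_2(u) = (1/16)u^3 + (1/16)u^2 - (9/16)u - 9/16
  (-55)·L_3(u) = -(55/48)u^3 - (55/16)u^2 + (55/48)u + 55/16
Adding term by term: -2u^3 - u^2 + 3u - 1

f(u) = -2u^3 - u^2 + 3u - 1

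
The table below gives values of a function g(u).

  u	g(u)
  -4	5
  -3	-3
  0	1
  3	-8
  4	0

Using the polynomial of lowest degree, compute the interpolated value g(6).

705/8

Evaluate each Lagrange basis at u = 6:
L_0(6) = (9)·(6)·(3)·(2)/[(-1)·(-4)·(-7)·(-8)] = 81/56
L_1(6) = (10)·(6)·(3)·(2)/[(1)·(-3)·(-6)·(-7)] = -20/7
L_2(6) = (10)·(9)·(3)·(2)/[(4)·(3)·(-3)·(-4)] = 15/4
L_3(6) = (10)·(9)·(6)·(2)/[(7)·(6)·(3)·(-1)] = -60/7
L_4(6) = (10)·(9)·(6)·(3)/[(8)·(7)·(4)·(1)] = 405/56
Sum: 5·(81/56) + (-3)·(-20/7) + 1·(15/4) + (-8)·(-60/7) + 0 = 705/8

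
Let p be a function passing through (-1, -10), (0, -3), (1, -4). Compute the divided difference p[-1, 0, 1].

-4

p[-1,0] = (-3 - (-10)) / (0 - (-1)) = 7
p[0,1] = (-4 - (-3)) / (1 - 0) = -1
p[-1,0,1] = (-1 - 7) / (1 - (-1)) = -4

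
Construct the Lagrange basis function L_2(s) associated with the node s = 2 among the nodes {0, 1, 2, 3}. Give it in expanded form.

L_2(s) = s(s - 1)(s - 3) / [(2)·(1)·(-1)]
       = (s^3 - 4s^2 + 3s) / (-2)

L_2(s) = -(1/2)s^3 + 2s^2 - (3/2)s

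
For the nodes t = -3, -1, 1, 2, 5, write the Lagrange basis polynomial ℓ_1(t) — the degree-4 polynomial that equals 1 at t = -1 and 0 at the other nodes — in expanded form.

ℓ_1(t) = -(1/72)t^4 + (5/72)t^3 + (7/72)t^2 - (41/72)t + 5/12

ℓ_1(t) = (t + 3)(t - 1)(t - 2)(t - 5) / [(2)·(-2)·(-3)·(-6)]
       = (t^4 - 5t^3 - 7t^2 + 41t - 30) / (-72)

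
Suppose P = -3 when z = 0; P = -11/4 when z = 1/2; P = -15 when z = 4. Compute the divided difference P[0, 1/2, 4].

-1

P[0,1/2] = (-11/4 - (-3)) / (1/2 - 0) = 1/2
P[1/2,4] = (-15 - (-11/4)) / (4 - 1/2) = -7/2
P[0,1/2,4] = (-7/2 - 1/2) / (4 - 0) = -1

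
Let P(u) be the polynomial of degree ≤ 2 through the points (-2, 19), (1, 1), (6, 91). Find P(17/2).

Evaluate each Lagrange basis at u = 17/2:
L_0(17/2) = (15/2)·(5/2)/[(-3)·(-8)] = 25/32
L_1(17/2) = (21/2)·(5/2)/[(3)·(-5)] = -7/4
L_2(17/2) = (21/2)·(15/2)/[(8)·(5)] = 63/32
Sum: 19·(25/32) + 1·(-7/4) + 91·(63/32) = 769/4

769/4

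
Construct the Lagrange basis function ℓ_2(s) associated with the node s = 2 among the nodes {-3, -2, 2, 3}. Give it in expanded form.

ℓ_2(s) = (s + 3)(s + 2)(s - 3) / [(5)·(4)·(-1)]
       = (s^3 + 2s^2 - 9s - 18) / (-20)

ℓ_2(s) = -(1/20)s^3 - (1/10)s^2 + (9/20)s + 9/10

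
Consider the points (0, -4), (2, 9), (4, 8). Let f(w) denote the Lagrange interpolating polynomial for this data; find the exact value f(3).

L_0(3) = (1)·(-1)/[(-2)·(-4)] = -1/8
L_1(3) = (3)·(-1)/[(2)·(-2)] = 3/4
L_2(3) = (3)·(1)/[(4)·(2)] = 3/8
Sum: (-4)·(-1/8) + 9·(3/4) + 8·(3/8) = 41/4

41/4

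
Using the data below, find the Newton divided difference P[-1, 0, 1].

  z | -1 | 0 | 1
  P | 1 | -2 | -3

P[-1,0] = (-2 - 1) / (0 - (-1)) = -3
P[0,1] = (-3 - (-2)) / (1 - 0) = -1
P[-1,0,1] = (-1 - (-3)) / (1 - (-1)) = 1

1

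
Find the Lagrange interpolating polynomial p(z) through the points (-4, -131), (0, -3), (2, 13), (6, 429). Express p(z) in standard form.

L_0(z) = z(z - 2)(z - 6) / [-240] = -(1/240)z^3 + (1/30)z^2 - (1/20)z
L_1(z) = (z + 4)(z - 2)(z - 6) / [48] = (1/48)z^3 - (1/12)z^2 - (5/12)z + 1
L_2(z) = (z + 4)z(z - 6) / [-48] = -(1/48)z^3 + (1/24)z^2 + (1/2)z
L_3(z) = (z + 4)z(z - 2) / [240] = (1/240)z^3 + (1/120)z^2 - (1/30)z
p(z) = (-131)·L_0 + (-3)·L_1 + 13·L_2 + 429·L_3
  (-131)·L_0(z) = (131/240)z^3 - (131/30)z^2 + (131/20)z
  (-3)·L_1(z) = -(1/16)z^3 + (1/4)z^2 + (5/4)z - 3
  13·L_2(z) = -(13/48)z^3 + (13/24)z^2 + (13/2)z
  429·L_3(z) = (143/80)z^3 + (143/40)z^2 - (143/10)z
Adding term by term: 2z^3 - 3

p(z) = 2z^3 - 3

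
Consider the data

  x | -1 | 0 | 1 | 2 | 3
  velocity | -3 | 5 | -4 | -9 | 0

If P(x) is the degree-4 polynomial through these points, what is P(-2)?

L_0(-2) = (-2)·(-3)·(-4)·(-5)/[(-1)·(-2)·(-3)·(-4)] = 5
L_1(-2) = (-1)·(-3)·(-4)·(-5)/[(1)·(-1)·(-2)·(-3)] = -10
L_2(-2) = (-1)·(-2)·(-4)·(-5)/[(2)·(1)·(-1)·(-2)] = 10
L_3(-2) = (-1)·(-2)·(-3)·(-5)/[(3)·(2)·(1)·(-1)] = -5
L_4(-2) = (-1)·(-2)·(-3)·(-4)/[(4)·(3)·(2)·(1)] = 1
Sum: (-3)·(5) + 5·(-10) + (-4)·(10) + (-9)·(-5) + 0 = -60

-60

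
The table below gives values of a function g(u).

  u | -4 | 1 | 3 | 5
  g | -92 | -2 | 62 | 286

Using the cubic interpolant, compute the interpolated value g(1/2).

Using Newton's divided-difference form:
g[-4,1] = (-2 - (-92)) / (1 - (-4)) = 18
g[1,3] = (62 - (-2)) / (3 - 1) = 32
g[3,5] = (286 - 62) / (5 - 3) = 112
g[-4,1,3] = (32 - 18) / (3 - (-4)) = 2
g[1,3,5] = (112 - 32) / (5 - 1) = 20
g[-4,1,3,5] = (20 - 2) / (5 - (-4)) = 2
g(1/2) = -92 + 18·(9/2) + 2·(9/2)·(-1/2) + 2·(9/2)·(-1/2)·(-5/2) = -17/4

-17/4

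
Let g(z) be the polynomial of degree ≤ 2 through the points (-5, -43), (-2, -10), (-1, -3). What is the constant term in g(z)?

Build the Lagrange basis polynomials:
L_0(z) = (z + 2)(z + 1) / [12] = (1/12)z^2 + (1/4)z + 1/6
L_1(z) = (z + 5)(z + 1) / [-3] = -(1/3)z^2 - 2z - 5/3
L_2(z) = (z + 5)(z + 2) / [4] = (1/4)z^2 + (7/4)z + 5/2
g(z) = (-43)·L_0 + (-10)·L_1 + (-3)·L_2
Only the constant term is needed; take it from each L_i and combine:
(-43)·(1/6) + (-10)·(-5/3) + (-3)·(5/2) = 2

2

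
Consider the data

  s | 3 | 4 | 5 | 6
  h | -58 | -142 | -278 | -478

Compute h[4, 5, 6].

h[4,5] = (-278 - (-142)) / (5 - 4) = -136
h[5,6] = (-478 - (-278)) / (6 - 5) = -200
h[4,5,6] = (-200 - (-136)) / (6 - 4) = -32

-32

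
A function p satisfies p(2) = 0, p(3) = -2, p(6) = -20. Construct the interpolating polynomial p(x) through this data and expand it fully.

p(x) = -x^2 + 3x - 2

Build the Lagrange basis polynomials:
L_0(x) = (x - 3)(x - 6) / [4] = (1/4)x^2 - (9/4)x + 9/2
L_1(x) = (x - 2)(x - 6) / [-3] = -(1/3)x^2 + (8/3)x - 4
L_2(x) = (x - 2)(x - 3) / [12] = (1/12)x^2 - (5/12)x + 1/2
p(x) = 0·L_0 + (-2)·L_1 + (-20)·L_2
  0·L_0(x) = 0
  (-2)·L_1(x) = (2/3)x^2 - (16/3)x + 8
  (-20)·L_2(x) = -(5/3)x^2 + (25/3)x - 10
Adding term by term: -x^2 + 3x - 2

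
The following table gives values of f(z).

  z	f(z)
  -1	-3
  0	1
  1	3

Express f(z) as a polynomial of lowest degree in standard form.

Newton's divided differences:
f[-1,0] = (1 - (-3)) / (0 - (-1)) = 4
f[0,1] = (3 - 1) / (1 - 0) = 2
f[-1,0,1] = (2 - 4) / (1 - (-1)) = -1
f(z) = -3 + 4·(z + 1) + (-1)·(z + 1)z
Expanding: f(z) = -z^2 + 3z + 1

f(z) = -z^2 + 3z + 1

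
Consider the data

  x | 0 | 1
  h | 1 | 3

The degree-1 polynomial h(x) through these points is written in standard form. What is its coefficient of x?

Build the Lagrange basis polynomials:
L_0(x) = (x - 1) / [-1] = -x + 1
L_1(x) = x / [1] = x
h(x) = 1·L_0 + 3·L_1
Only the coefficient of x is needed; take it from each L_i and combine:
1·(-1) + 3·(1) = 2

2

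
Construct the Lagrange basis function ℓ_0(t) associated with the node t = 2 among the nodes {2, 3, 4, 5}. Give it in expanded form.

ℓ_0(t) = -(1/6)t^3 + 2t^2 - (47/6)t + 10

ℓ_0(t) = (t - 3)(t - 4)(t - 5) / [(-1)·(-2)·(-3)]
       = (t^3 - 12t^2 + 47t - 60) / (-6)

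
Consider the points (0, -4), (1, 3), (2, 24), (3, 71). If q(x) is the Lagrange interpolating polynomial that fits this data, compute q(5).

Evaluate each Lagrange basis at x = 5:
L_0(5) = (4)·(3)·(2)/[(-1)·(-2)·(-3)] = -4
L_1(5) = (5)·(3)·(2)/[(1)·(-1)·(-2)] = 15
L_2(5) = (5)·(4)·(2)/[(2)·(1)·(-1)] = -20
L_3(5) = (5)·(4)·(3)/[(3)·(2)·(1)] = 10
Sum: (-4)·(-4) + 3·(15) + 24·(-20) + 71·(10) = 291

291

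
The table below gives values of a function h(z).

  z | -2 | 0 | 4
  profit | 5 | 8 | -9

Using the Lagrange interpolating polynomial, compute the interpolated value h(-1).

179/24

Evaluate each Lagrange basis at z = -1:
L_0(-1) = (-1)·(-5)/[(-2)·(-6)] = 5/12
L_1(-1) = (1)·(-5)/[(2)·(-4)] = 5/8
L_2(-1) = (1)·(-1)/[(6)·(4)] = -1/24
Sum: 5·(5/12) + 8·(5/8) + (-9)·(-1/24) = 179/24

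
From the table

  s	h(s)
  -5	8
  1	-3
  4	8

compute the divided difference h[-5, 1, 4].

11/18

h[-5,1] = (-3 - 8) / (1 - (-5)) = -11/6
h[1,4] = (8 - (-3)) / (4 - 1) = 11/3
h[-5,1,4] = (11/3 - (-11/6)) / (4 - (-5)) = 11/18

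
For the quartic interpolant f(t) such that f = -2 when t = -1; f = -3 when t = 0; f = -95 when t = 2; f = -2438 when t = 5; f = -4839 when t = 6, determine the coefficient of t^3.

L_0(t) = t(t - 2)(t - 5)(t - 6) / [126] = (1/126)t^4 - (13/126)t^3 + (26/63)t^2 - (10/21)t
L_1(t) = (t + 1)(t - 2)(t - 5)(t - 6) / [-60] = -(1/60)t^4 + (1/5)t^3 - (13/20)t^2 + (2/15)t + 1
L_2(t) = (t + 1)t(t - 5)(t - 6) / [72] = (1/72)t^4 - (5/36)t^3 + (19/72)t^2 + (5/12)t
L_3(t) = (t + 1)t(t - 2)(t - 6) / [-90] = -(1/90)t^4 + (7/90)t^3 - (2/45)t^2 - (2/15)t
L_4(t) = (t + 1)t(t - 2)(t - 5) / [168] = (1/168)t^4 - (1/28)t^3 + (1/56)t^2 + (5/84)t
f(t) = (-2)·L_0 + (-3)·L_1 + (-95)·L_2 + (-2438)·L_3 + (-4839)·L_4
Only the coefficient of t^3 is needed; take it from each L_i and combine:
(-2)·(-13/126) + (-3)·(1/5) + (-95)·(-5/36) + (-2438)·(7/90) + (-4839)·(-1/28) = -4

-4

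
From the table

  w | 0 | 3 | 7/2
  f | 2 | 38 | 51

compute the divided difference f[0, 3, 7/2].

f[0,3] = (38 - 2) / (3 - 0) = 12
f[3,7/2] = (51 - 38) / (7/2 - 3) = 26
f[0,3,7/2] = (26 - 12) / (7/2 - 0) = 4

4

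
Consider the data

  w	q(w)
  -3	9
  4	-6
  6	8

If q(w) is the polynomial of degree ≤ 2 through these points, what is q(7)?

379/21

L_0(7) = (3)·(1)/[(-7)·(-9)] = 1/21
L_1(7) = (10)·(1)/[(7)·(-2)] = -5/7
L_2(7) = (10)·(3)/[(9)·(2)] = 5/3
Sum: 9·(1/21) + (-6)·(-5/7) + 8·(5/3) = 379/21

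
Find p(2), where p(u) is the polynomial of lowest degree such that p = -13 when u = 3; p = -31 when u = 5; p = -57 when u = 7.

-7

Using Newton's divided-difference form:
p[3,5] = (-31 - (-13)) / (5 - 3) = -9
p[5,7] = (-57 - (-31)) / (7 - 5) = -13
p[3,5,7] = (-13 - (-9)) / (7 - 3) = -1
p(2) = -13 + (-9)·(-1) + (-1)·(-1)·(-3) = -7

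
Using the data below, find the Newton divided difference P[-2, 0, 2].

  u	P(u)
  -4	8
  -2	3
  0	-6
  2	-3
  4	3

3/2

P[-2,0] = (-6 - 3) / (0 - (-2)) = -9/2
P[0,2] = (-3 - (-6)) / (2 - 0) = 3/2
P[-2,0,2] = (3/2 - (-9/2)) / (2 - (-2)) = 3/2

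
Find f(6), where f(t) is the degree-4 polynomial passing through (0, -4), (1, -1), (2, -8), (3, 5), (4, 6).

-466

Evaluate each Lagrange basis at t = 6:
L_0(6) = (5)·(4)·(3)·(2)/[(-1)·(-2)·(-3)·(-4)] = 5
L_1(6) = (6)·(4)·(3)·(2)/[(1)·(-1)·(-2)·(-3)] = -24
L_2(6) = (6)·(5)·(3)·(2)/[(2)·(1)·(-1)·(-2)] = 45
L_3(6) = (6)·(5)·(4)·(2)/[(3)·(2)·(1)·(-1)] = -40
L_4(6) = (6)·(5)·(4)·(3)/[(4)·(3)·(2)·(1)] = 15
Sum: (-4)·(5) + (-1)·(-24) + (-8)·(45) + 5·(-40) + 6·(15) = -466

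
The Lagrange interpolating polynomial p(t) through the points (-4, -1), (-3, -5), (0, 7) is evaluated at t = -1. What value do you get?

-1

L_0(-1) = (2)·(-1)/[(-1)·(-4)] = -1/2
L_1(-1) = (3)·(-1)/[(1)·(-3)] = 1
L_2(-1) = (3)·(2)/[(4)·(3)] = 1/2
Sum: (-1)·(-1/2) + (-5)·(1) + 7·(1/2) = -1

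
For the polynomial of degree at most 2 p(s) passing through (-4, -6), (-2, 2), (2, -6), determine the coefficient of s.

L_0(s) = (s + 2)(s - 2) / [12] = (1/12)s^2 - 1/3
L_1(s) = (s + 4)(s - 2) / [-8] = -(1/8)s^2 - (1/4)s + 1
L_2(s) = (s + 4)(s + 2) / [24] = (1/24)s^2 + (1/4)s + 1/3
p(s) = (-6)·L_0 + 2·L_1 + (-6)·L_2
Only the coefficient of s is needed; take it from each L_i and combine:
(-6)·(0) + 2·(-1/4) + (-6)·(1/4) = -2

-2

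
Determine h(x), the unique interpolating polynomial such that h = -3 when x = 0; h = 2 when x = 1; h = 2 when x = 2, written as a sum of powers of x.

Build the Lagrange basis polynomials:
L_0(x) = (x - 1)(x - 2) / [2] = (1/2)x^2 - (3/2)x + 1
L_1(x) = x(x - 2) / [-1] = -x^2 + 2x
L_2(x) = x(x - 1) / [2] = (1/2)x^2 - (1/2)x
h(x) = (-3)·L_0 + 2·L_1 + 2·L_2
  (-3)·L_0(x) = -(3/2)x^2 + (9/2)x - 3
  2·L_1(x) = -2x^2 + 4x
  2·L_2(x) = x^2 - x
Adding term by term: -(5/2)x^2 + (15/2)x - 3

h(x) = -(5/2)x^2 + (15/2)x - 3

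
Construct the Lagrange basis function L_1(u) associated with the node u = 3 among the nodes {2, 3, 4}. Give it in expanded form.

L_1(u) = (u - 2)(u - 4) / [(1)·(-1)]
       = (u^2 - 6u + 8) / (-1)

L_1(u) = -u^2 + 6u - 8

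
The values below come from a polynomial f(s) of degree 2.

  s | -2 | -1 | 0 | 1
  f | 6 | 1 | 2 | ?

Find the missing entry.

9

The 3 known values determine f uniquely (degree ≤ 2).
L_0(1) = (2)·(1)/[(-1)·(-2)] = 1
L_1(1) = (3)·(1)/[(1)·(-1)] = -3
L_2(1) = (3)·(2)/[(2)·(1)] = 3
Sum: 6·(1) + 1·(-3) + 2·(3) = 9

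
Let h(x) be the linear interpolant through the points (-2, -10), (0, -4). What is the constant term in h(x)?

-4

L_0(x) = x / [-2] = -(1/2)x
L_1(x) = (x + 2) / [2] = (1/2)x + 1
h(x) = (-10)·L_0 + (-4)·L_1
Only the constant term is needed; take it from each L_i and combine:
(-10)·(0) + (-4)·(1) = -4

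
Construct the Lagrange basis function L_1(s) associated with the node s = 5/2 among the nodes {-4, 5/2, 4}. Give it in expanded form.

L_1(s) = -(4/39)s^2 + 64/39

L_1(s) = (s + 4)(s - 4) / [(13/2)·(-3/2)]
       = (s^2 - 16) / (-39/4)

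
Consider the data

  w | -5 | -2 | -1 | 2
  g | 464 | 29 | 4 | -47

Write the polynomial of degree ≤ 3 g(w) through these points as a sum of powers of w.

g(w) = -4w^3 - 2w^2 - 3w - 1

Newton's divided differences:
g[-5,-2] = (29 - 464) / (-2 - (-5)) = -145
g[-2,-1] = (4 - 29) / (-1 - (-2)) = -25
g[-1,2] = (-47 - 4) / (2 - (-1)) = -17
g[-5,-2,-1] = (-25 - (-145)) / (-1 - (-5)) = 30
g[-2,-1,2] = (-17 - (-25)) / (2 - (-2)) = 2
g[-5,-2,-1,2] = (2 - 30) / (2 - (-5)) = -4
g(w) = 464 + (-145)·(w + 5) + 30·(w + 5)(w + 2) + (-4)·(w + 5)(w + 2)(w + 1)
Expanding: g(w) = -4w^3 - 2w^2 - 3w - 1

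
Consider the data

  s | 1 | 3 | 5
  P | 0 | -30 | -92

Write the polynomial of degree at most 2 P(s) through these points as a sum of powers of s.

P(s) = -4s^2 + s + 3

Build the Lagrange basis polynomials:
L_0(s) = (s - 3)(s - 5) / [8] = (1/8)s^2 - s + 15/8
L_1(s) = (s - 1)(s - 5) / [-4] = -(1/4)s^2 + (3/2)s - 5/4
L_2(s) = (s - 1)(s - 3) / [8] = (1/8)s^2 - (1/2)s + 3/8
P(s) = 0·L_0 + (-30)·L_1 + (-92)·L_2
  0·L_0(s) = 0
  (-30)·L_1(s) = (15/2)s^2 - 45s + 75/2
  (-92)·L_2(s) = -(23/2)s^2 + 46s - 69/2
Adding term by term: -4s^2 + s + 3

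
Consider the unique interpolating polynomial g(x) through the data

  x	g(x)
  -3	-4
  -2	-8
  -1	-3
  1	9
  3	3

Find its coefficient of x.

Build the Lagrange basis polynomials:
L_0(x) = (x + 2)(x + 1)(x - 1)(x - 3) / [48] = (1/48)x^4 - (1/48)x^3 - (7/48)x^2 + (1/48)x + 1/8
L_1(x) = (x + 3)(x + 1)(x - 1)(x - 3) / [-15] = -(1/15)x^4 + (2/3)x^2 - 3/5
L_2(x) = (x + 3)(x + 2)(x - 1)(x - 3) / [16] = (1/16)x^4 + (1/16)x^3 - (11/16)x^2 - (9/16)x + 9/8
L_3(x) = (x + 3)(x + 2)(x + 1)(x - 3) / [-48] = -(1/48)x^4 - (1/16)x^3 + (7/48)x^2 + (9/16)x + 3/8
L_4(x) = (x + 3)(x + 2)(x + 1)(x - 1) / [240] = (1/240)x^4 + (1/48)x^3 + (1/48)x^2 - (1/48)x - 1/40
g(x) = (-4)·L_0 + (-8)·L_1 + (-3)·L_2 + 9·L_3 + 3·L_4
Only the coefficient of x is needed; take it from each L_i and combine:
(-4)·(1/48) + (-8)·(0) + (-3)·(-9/16) + 9·(9/16) + 3·(-1/48) = 317/48

317/48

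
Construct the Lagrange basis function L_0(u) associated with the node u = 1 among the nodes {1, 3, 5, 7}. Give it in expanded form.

L_0(u) = (u - 3)(u - 5)(u - 7) / [(-2)·(-4)·(-6)]
       = (u^3 - 15u^2 + 71u - 105) / (-48)

L_0(u) = -(1/48)u^3 + (5/16)u^2 - (71/48)u + 35/16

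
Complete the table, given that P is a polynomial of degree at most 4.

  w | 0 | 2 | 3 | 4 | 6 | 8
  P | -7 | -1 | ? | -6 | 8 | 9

-349/64

The 5 known values determine P uniquely (degree ≤ 4).
Evaluate each Lagrange basis at w = 3:
L_0(3) = (1)·(-1)·(-3)·(-5)/[(-2)·(-4)·(-6)·(-8)] = -5/128
L_1(3) = (3)·(-1)·(-3)·(-5)/[(2)·(-2)·(-4)·(-6)] = 15/32
L_2(3) = (3)·(1)·(-3)·(-5)/[(4)·(2)·(-2)·(-4)] = 45/64
L_3(3) = (3)·(1)·(-1)·(-5)/[(6)·(4)·(2)·(-2)] = -5/32
L_4(3) = (3)·(1)·(-1)·(-3)/[(8)·(6)·(4)·(2)] = 3/128
Sum: (-7)·(-5/128) + (-1)·(15/32) + (-6)·(45/64) + 8·(-5/32) + 9·(3/128) = -349/64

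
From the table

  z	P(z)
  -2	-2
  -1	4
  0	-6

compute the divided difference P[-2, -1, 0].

-8

P[-2,-1] = (4 - (-2)) / (-1 - (-2)) = 6
P[-1,0] = (-6 - 4) / (0 - (-1)) = -10
P[-2,-1,0] = (-10 - 6) / (0 - (-2)) = -8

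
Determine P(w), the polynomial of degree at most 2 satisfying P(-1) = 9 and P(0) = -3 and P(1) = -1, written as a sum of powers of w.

P(w) = 7w^2 - 5w - 3

Newton's divided differences:
P[-1,0] = (-3 - 9) / (0 - (-1)) = -12
P[0,1] = (-1 - (-3)) / (1 - 0) = 2
P[-1,0,1] = (2 - (-12)) / (1 - (-1)) = 7
P(w) = 9 + (-12)·(w + 1) + 7·(w + 1)w
Expanding: P(w) = 7w^2 - 5w - 3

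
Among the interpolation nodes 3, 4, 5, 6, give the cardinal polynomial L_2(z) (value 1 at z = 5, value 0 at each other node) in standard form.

L_2(z) = -(1/2)z^3 + (13/2)z^2 - 27z + 36

L_2(z) = (z - 3)(z - 4)(z - 6) / [(2)·(1)·(-1)]
       = (z^3 - 13z^2 + 54z - 72) / (-2)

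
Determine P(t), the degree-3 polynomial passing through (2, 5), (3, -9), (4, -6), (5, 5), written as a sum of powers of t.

Newton's divided differences:
P[2,3] = (-9 - 5) / (3 - 2) = -14
P[3,4] = (-6 - (-9)) / (4 - 3) = 3
P[4,5] = (5 - (-6)) / (5 - 4) = 11
P[2,3,4] = (3 - (-14)) / (4 - 2) = 17/2
P[3,4,5] = (11 - 3) / (5 - 3) = 4
P[2,3,4,5] = (4 - 17/2) / (5 - 2) = -3/2
P(t) = 5 + (-14)·(t - 2) + (17/2)·(t - 2)(t - 3) + (-3/2)·(t - 2)(t - 3)(t - 4)
Expanding: P(t) = -(3/2)t^3 + 22t^2 - (191/2)t + 120

P(t) = -(3/2)t^3 + 22t^2 - (191/2)t + 120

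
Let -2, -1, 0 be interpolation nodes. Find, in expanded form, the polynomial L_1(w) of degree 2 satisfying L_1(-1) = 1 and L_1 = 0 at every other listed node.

L_1(w) = -w^2 - 2w

L_1(w) = (w + 2)w / [(1)·(-1)]
       = (w^2 + 2w) / (-1)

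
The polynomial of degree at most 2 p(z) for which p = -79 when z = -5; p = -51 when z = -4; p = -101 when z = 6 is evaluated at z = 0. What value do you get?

Evaluate each Lagrange basis at z = 0:
L_0(0) = (4)·(-6)/[(-1)·(-11)] = -24/11
L_1(0) = (5)·(-6)/[(1)·(-10)] = 3
L_2(0) = (5)·(4)/[(11)·(10)] = 2/11
Sum: (-79)·(-24/11) + (-51)·(3) + (-101)·(2/11) = 1

1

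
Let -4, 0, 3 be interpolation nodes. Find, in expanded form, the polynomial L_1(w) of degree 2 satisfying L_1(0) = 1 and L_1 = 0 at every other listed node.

L_1(w) = -(1/12)w^2 - (1/12)w + 1

L_1(w) = (w + 4)(w - 3) / [(4)·(-3)]
       = (w^2 + w - 12) / (-12)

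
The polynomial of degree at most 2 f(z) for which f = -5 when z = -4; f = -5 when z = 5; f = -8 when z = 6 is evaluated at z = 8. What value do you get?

Using Newton's divided-difference form:
f[-4,5] = (-5 - (-5)) / (5 - (-4)) = 0
f[5,6] = (-8 - (-5)) / (6 - 5) = -3
f[-4,5,6] = (-3 - 0) / (6 - (-4)) = -3/10
f(8) = -5 + 0·(12) + (-3/10)·(12)·(3) = -79/5

-79/5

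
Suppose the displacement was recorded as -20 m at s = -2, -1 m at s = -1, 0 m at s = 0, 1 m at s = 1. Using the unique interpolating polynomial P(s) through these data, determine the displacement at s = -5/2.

-335/8

L_0(-5/2) = (-3/2)·(-5/2)·(-7/2)/[(-1)·(-2)·(-3)] = 35/16
L_1(-5/2) = (-1/2)·(-5/2)·(-7/2)/[(1)·(-1)·(-2)] = -35/16
L_2(-5/2) = (-1/2)·(-3/2)·(-7/2)/[(2)·(1)·(-1)] = 21/16
L_3(-5/2) = (-1/2)·(-3/2)·(-5/2)/[(3)·(2)·(1)] = -5/16
Sum: (-20)·(35/16) + (-1)·(-35/16) + 0 + 1·(-5/16) = -335/8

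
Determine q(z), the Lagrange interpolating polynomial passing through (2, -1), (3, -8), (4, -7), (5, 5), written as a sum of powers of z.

Build the Lagrange basis polynomials:
L_0(z) = (z - 3)(z - 4)(z - 5) / [-6] = -(1/6)z^3 + 2z^2 - (47/6)z + 10
L_1(z) = (z - 2)(z - 4)(z - 5) / [2] = (1/2)z^3 - (11/2)z^2 + 19z - 20
L_2(z) = (z - 2)(z - 3)(z - 5) / [-2] = -(1/2)z^3 + 5z^2 - (31/2)z + 15
L_3(z) = (z - 2)(z - 3)(z - 4) / [6] = (1/6)z^3 - (3/2)z^2 + (13/3)z - 4
q(z) = (-1)·L_0 + (-8)·L_1 + (-7)·L_2 + 5·L_3
  (-1)·L_0(z) = (1/6)z^3 - 2z^2 + (47/6)z - 10
  (-8)·L_1(z) = -4z^3 + 44z^2 - 152z + 160
  (-7)·L_2(z) = (7/2)z^3 - 35z^2 + (217/2)z - 105
  5·L_3(z) = (5/6)z^3 - (15/2)z^2 + (65/3)z - 20
Adding term by term: (1/2)z^3 - (1/2)z^2 - 14z + 25

q(z) = (1/2)z^3 - (1/2)z^2 - 14z + 25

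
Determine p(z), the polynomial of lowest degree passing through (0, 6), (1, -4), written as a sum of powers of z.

L_0(z) = (z - 1) / [-1] = -z + 1
L_1(z) = z / [1] = z
p(z) = 6·L_0 + (-4)·L_1
  6·L_0(z) = -6z + 6
  (-4)·L_1(z) = -4z
Adding term by term: -10z + 6

p(z) = -10z + 6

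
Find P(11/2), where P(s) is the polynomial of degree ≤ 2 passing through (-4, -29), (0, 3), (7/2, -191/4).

-439/4

Using Newton's divided-difference form:
P[-4,0] = (3 - (-29)) / (0 - (-4)) = 8
P[0,7/2] = (-191/4 - 3) / (7/2 - 0) = -29/2
P[-4,0,7/2] = (-29/2 - 8) / (7/2 - (-4)) = -3
P(11/2) = -29 + 8·(19/2) + (-3)·(19/2)·(11/2) = -439/4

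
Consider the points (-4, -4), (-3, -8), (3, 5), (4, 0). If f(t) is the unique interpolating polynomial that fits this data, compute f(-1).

-5

Evaluate each Lagrange basis at t = -1:
L_0(-1) = (2)·(-4)·(-5)/[(-1)·(-7)·(-8)] = -5/7
L_1(-1) = (3)·(-4)·(-5)/[(1)·(-6)·(-7)] = 10/7
L_2(-1) = (3)·(2)·(-5)/[(7)·(6)·(-1)] = 5/7
L_3(-1) = (3)·(2)·(-4)/[(8)·(7)·(1)] = -3/7
Sum: (-4)·(-5/7) + (-8)·(10/7) + 5·(5/7) + 0 = -5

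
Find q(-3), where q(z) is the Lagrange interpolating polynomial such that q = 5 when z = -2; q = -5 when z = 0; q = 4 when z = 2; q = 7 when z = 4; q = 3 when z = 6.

Evaluate each Lagrange basis at z = -3:
L_0(-3) = (-3)·(-5)·(-7)·(-9)/[(-2)·(-4)·(-6)·(-8)] = 315/128
L_1(-3) = (-1)·(-5)·(-7)·(-9)/[(2)·(-2)·(-4)·(-6)] = -105/32
L_2(-3) = (-1)·(-3)·(-7)·(-9)/[(4)·(2)·(-2)·(-4)] = 189/64
L_3(-3) = (-1)·(-3)·(-5)·(-9)/[(6)·(4)·(2)·(-2)] = -45/32
L_4(-3) = (-1)·(-3)·(-5)·(-7)/[(8)·(6)·(4)·(2)] = 35/128
Sum: 5·(315/128) + (-5)·(-105/32) + 4·(189/64) + 7·(-45/32) + 3·(35/128) = 63/2

63/2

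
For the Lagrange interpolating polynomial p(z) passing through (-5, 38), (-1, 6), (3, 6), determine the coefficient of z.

Build the Lagrange basis polynomials:
L_0(z) = (z + 1)(z - 3) / [32] = (1/32)z^2 - (1/16)z - 3/32
L_1(z) = (z + 5)(z - 3) / [-16] = -(1/16)z^2 - (1/8)z + 15/16
L_2(z) = (z + 5)(z + 1) / [32] = (1/32)z^2 + (3/16)z + 5/32
p(z) = 38·L_0 + 6·L_1 + 6·L_2
Only the coefficient of z is needed; take it from each L_i and combine:
38·(-1/16) + 6·(-1/8) + 6·(3/16) = -2

-2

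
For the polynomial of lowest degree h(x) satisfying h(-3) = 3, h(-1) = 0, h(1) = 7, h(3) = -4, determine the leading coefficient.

Build the Lagrange basis polynomials:
L_0(x) = (x + 1)(x - 1)(x - 3) / [-48] = -(1/48)x^3 + (1/16)x^2 + (1/48)x - 1/16
L_1(x) = (x + 3)(x - 1)(x - 3) / [16] = (1/16)x^3 - (1/16)x^2 - (9/16)x + 9/16
L_2(x) = (x + 3)(x + 1)(x - 3) / [-16] = -(1/16)x^3 - (1/16)x^2 + (9/16)x + 9/16
L_3(x) = (x + 3)(x + 1)(x - 1) / [48] = (1/48)x^3 + (1/16)x^2 - (1/48)x - 1/16
h(x) = 3·L_0 + 0·L_1 + 7·L_2 + (-4)·L_3
Only the coefficient of x^3 is needed; take it from each L_i and combine:
3·(-1/48) + 0·(1/16) + 7·(-1/16) + (-4)·(1/48) = -7/12

-7/12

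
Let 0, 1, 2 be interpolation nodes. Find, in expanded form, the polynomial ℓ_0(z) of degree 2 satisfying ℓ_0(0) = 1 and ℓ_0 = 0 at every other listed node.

ℓ_0(z) = (z - 1)(z - 2) / [(-1)·(-2)]
       = (z^2 - 3z + 2) / (2)

ℓ_0(z) = (1/2)z^2 - (3/2)z + 1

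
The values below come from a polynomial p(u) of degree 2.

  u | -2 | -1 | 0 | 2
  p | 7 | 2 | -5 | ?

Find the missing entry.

The 3 known values determine p uniquely (degree ≤ 2).
Evaluate each Lagrange basis at u = 2:
L_0(2) = (3)·(2)/[(-1)·(-2)] = 3
L_1(2) = (4)·(2)/[(1)·(-1)] = -8
L_2(2) = (4)·(3)/[(2)·(1)] = 6
Sum: 7·(3) + 2·(-8) + (-5)·(6) = -25

-25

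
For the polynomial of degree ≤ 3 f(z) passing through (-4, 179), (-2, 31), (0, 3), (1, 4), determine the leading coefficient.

-2

Build the Lagrange basis polynomials:
L_0(z) = (z + 2)z(z - 1) / [-40] = -(1/40)z^3 - (1/40)z^2 + (1/20)z
L_1(z) = (z + 4)z(z - 1) / [12] = (1/12)z^3 + (1/4)z^2 - (1/3)z
L_2(z) = (z + 4)(z + 2)(z - 1) / [-8] = -(1/8)z^3 - (5/8)z^2 - (1/4)z + 1
L_3(z) = (z + 4)(z + 2)z / [15] = (1/15)z^3 + (2/5)z^2 + (8/15)z
f(z) = 179·L_0 + 31·L_1 + 3·L_2 + 4·L_3
Only the coefficient of z^3 is needed; take it from each L_i and combine:
179·(-1/40) + 31·(1/12) + 3·(-1/8) + 4·(1/15) = -2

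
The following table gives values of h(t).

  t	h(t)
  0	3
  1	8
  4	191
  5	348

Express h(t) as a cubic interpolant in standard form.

h(t) = 2t^3 + 4t^2 - t + 3

Build the Lagrange basis polynomials:
L_0(t) = (t - 1)(t - 4)(t - 5) / [-20] = -(1/20)t^3 + (1/2)t^2 - (29/20)t + 1
L_1(t) = t(t - 4)(t - 5) / [12] = (1/12)t^3 - (3/4)t^2 + (5/3)t
L_2(t) = t(t - 1)(t - 5) / [-12] = -(1/12)t^3 + (1/2)t^2 - (5/12)t
L_3(t) = t(t - 1)(t - 4) / [20] = (1/20)t^3 - (1/4)t^2 + (1/5)t
h(t) = 3·L_0 + 8·L_1 + 191·L_2 + 348·L_3
  3·L_0(t) = -(3/20)t^3 + (3/2)t^2 - (87/20)t + 3
  8·L_1(t) = (2/3)t^3 - 6t^2 + (40/3)t
  191·L_2(t) = -(191/12)t^3 + (191/2)t^2 - (955/12)t
  348·L_3(t) = (87/5)t^3 - 87t^2 + (348/5)t
Adding term by term: 2t^3 + 4t^2 - t + 3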